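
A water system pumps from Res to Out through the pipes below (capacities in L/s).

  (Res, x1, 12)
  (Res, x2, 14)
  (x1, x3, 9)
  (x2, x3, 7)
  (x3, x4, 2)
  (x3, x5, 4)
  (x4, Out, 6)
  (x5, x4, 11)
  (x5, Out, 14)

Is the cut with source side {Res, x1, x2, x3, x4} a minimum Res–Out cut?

No — its capacity is 10, but the minimum cut has capacity 6.

Given cut capacity: 4 + 6 = 10.
Augment Res→x1→x3→x4→Out: bottleneck 2, flow now 2.
Augment Res→x1→x3→x5→Out: bottleneck 4, flow now 6.
No augmenting path remains; maximum flow = 6.
In the residual graph, reachable from Res: {Res, x1, x2, x3}.
Min-cut edges: x3→x4 (2), x3→x5 (4); capacity 2 + 4 = 6.
Cut capacity 10 exceeds the max flow 6, so it is not minimum.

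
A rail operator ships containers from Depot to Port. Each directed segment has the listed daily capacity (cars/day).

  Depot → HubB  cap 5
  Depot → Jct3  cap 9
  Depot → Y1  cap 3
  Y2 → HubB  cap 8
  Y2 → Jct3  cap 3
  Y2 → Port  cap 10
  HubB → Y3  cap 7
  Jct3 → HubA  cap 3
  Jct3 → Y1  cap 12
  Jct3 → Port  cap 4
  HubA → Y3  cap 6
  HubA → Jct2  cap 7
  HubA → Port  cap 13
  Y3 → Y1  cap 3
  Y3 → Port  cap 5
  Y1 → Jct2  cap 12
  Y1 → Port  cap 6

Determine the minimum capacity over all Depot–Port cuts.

17

Augment Depot→Jct3→Port: bottleneck 4, flow now 4.
Augment Depot→Y1→Port: bottleneck 3, flow now 7.
Augment Depot→HubB→Y3→Port: bottleneck 5, flow now 12.
Augment Depot→Jct3→HubA→Port: bottleneck 3, flow now 15.
Augment Depot→Jct3→Y1→Port: bottleneck 2, flow now 17.
No augmenting path remains; maximum flow = 17.
By max-flow min-cut, the minimum cut capacity equals the max flow.
In the residual graph, reachable from Depot: {Depot}.
Min-cut edges: Depot→HubB (5), Depot→Jct3 (9), Depot→Y1 (3); capacity 5 + 9 + 3 = 17.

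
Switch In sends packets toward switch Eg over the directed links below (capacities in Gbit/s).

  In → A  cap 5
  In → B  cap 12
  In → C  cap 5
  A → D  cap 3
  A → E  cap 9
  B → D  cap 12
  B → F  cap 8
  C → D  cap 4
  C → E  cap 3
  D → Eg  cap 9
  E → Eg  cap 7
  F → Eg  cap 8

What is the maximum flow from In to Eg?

22

Augment In→A→D→Eg: bottleneck 3, flow now 3.
Augment In→A→E→Eg: bottleneck 2, flow now 5.
Augment In→B→D→Eg: bottleneck 6, flow now 11.
Augment In→B→F→Eg: bottleneck 6, flow now 17.
Augment In→C→E→Eg: bottleneck 3, flow now 20.
Augment In→C→D→A→E→Eg: bottleneck 2, flow now 22. (uses reverse residual edge)
No augmenting path remains; maximum flow = 22.
In the residual graph, reachable from In: {In}.
Min-cut edges: In→A (5), In→B (12), In→C (5); capacity 5 + 12 + 5 = 22.
This cut is saturated, so no flow can exceed 22.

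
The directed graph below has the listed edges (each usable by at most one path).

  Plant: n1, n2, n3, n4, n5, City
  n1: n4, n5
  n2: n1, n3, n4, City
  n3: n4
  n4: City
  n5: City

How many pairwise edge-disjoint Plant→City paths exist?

4

Assign every edge capacity 1; by Menger, the answer equals the max flow.
Path Plant→City (+1); total 1.
Path Plant→n2→City (+1); total 2.
Path Plant→n4→City (+1); total 3.
Path Plant→n5→City (+1); total 4.
No residual Plant→City path; max flow = 4.
Certifying cut of size 4: {Plant→City, Plant→n2, n4→City, n5→City}.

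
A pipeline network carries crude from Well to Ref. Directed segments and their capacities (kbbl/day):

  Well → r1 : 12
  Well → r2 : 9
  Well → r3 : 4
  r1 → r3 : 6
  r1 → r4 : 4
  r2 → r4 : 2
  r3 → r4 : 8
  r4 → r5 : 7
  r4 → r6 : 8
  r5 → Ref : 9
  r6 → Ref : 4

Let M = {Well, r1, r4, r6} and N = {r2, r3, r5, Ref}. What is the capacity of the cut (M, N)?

Edges leaving {Well, r1, r4, r6}: Well→r2 (9), Well→r3 (4), r1→r3 (6), r4→r5 (7), r6→Ref (4).
Cut capacity = 9 + 4 + 6 + 7 + 4 = 30.

30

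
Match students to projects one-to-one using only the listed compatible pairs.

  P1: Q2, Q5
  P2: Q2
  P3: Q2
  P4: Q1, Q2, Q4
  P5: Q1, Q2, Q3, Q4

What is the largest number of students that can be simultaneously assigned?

4

Unit-capacity flow: source→left, listed edges, right→sink; max matching = max flow.
Augmenting path P1→Q2 (+1); matched 1.
Augmenting path P4→Q1 (+1); matched 2.
Augmenting path P5→Q3 (+1); matched 3.
Augmenting path P2→Q2→P1→Q5 (+1); matched 4.
No augmenting path remains; maximum matching = 4.
König certificate: {P1, P4, P5, Q2} is a vertex cover of size 4 (every listed pair touches it), so no matching can be larger.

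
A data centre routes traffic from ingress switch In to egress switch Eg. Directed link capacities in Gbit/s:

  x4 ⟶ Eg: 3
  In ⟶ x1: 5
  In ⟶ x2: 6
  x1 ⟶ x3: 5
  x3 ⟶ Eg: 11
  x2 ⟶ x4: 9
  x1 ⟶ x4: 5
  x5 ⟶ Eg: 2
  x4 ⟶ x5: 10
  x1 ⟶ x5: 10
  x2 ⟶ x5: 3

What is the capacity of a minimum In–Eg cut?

10

Augment In→x1→x3→Eg: bottleneck 5, flow now 5.
Augment In→x2→x4→Eg: bottleneck 3, flow now 8.
Augment In→x2→x5→Eg: bottleneck 2, flow now 10.
No augmenting path remains; maximum flow = 10.
By max-flow min-cut, the minimum cut capacity equals the max flow.
In the residual graph, reachable from In: {In, x2, x4, x5}.
Min-cut edges: In→x1 (5), x4→Eg (3), x5→Eg (2); capacity 5 + 3 + 2 = 10.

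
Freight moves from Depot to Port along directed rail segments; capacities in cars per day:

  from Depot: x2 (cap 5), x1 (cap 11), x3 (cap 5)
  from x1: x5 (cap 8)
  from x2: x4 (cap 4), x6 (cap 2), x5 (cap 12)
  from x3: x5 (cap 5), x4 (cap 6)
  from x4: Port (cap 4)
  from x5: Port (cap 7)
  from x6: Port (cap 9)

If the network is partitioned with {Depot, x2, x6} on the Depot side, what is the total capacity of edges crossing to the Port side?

Edges leaving {Depot, x2, x6}: Depot→x1 (11), Depot→x3 (5), x2→x4 (4), x2→x5 (12), x6→Port (9).
Cut capacity = 11 + 5 + 4 + 12 + 9 = 41.

41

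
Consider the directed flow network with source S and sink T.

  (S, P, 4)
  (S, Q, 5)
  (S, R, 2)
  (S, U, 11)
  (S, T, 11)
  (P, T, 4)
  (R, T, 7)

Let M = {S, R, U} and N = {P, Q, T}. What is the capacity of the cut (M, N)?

Edges leaving {S, R, U}: S→P (4), S→Q (5), S→T (11), R→T (7).
Cut capacity = 4 + 5 + 11 + 7 = 27.

27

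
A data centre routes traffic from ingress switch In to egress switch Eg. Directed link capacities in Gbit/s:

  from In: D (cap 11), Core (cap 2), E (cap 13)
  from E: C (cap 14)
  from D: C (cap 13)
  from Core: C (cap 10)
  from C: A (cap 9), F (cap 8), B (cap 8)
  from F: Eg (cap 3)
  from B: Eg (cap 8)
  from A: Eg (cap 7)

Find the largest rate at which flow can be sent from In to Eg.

18

Augment In→E→C→F→Eg: bottleneck 3, flow now 3.
Augment In→E→C→B→Eg: bottleneck 8, flow now 11.
Augment In→E→C→A→Eg: bottleneck 2, flow now 13.
Augment In→D→C→A→Eg: bottleneck 5, flow now 18.
No augmenting path remains; maximum flow = 18.
In the residual graph, reachable from In: {In, E, D, Core, C, F, A}.
Min-cut edges: C→B (8), F→Eg (3), A→Eg (7); capacity 8 + 3 + 7 = 18.
This cut is saturated, so no flow can exceed 18.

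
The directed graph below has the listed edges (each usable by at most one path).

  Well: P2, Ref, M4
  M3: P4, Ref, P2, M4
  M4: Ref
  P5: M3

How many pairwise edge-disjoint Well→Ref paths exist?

2

Assign every edge capacity 1; by Menger, the answer equals the max flow.
Path Well→Ref (+1); total 1.
Path Well→M4→Ref (+1); total 2.
No residual Well→Ref path; max flow = 2.
Certifying cut of size 2: {Well→M4, Well→Ref}.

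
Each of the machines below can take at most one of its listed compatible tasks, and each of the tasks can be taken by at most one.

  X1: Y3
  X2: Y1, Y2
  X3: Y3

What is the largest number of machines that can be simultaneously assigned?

Unit-capacity flow: source→left, listed edges, right→sink; max matching = max flow.
Augmenting path X1→Y3 (+1); matched 1.
Augmenting path X2→Y1 (+1); matched 2.
No augmenting path remains; maximum matching = 2.
König certificate: {X2, Y3} is a vertex cover of size 2 (every listed pair touches it), so no matching can be larger.

2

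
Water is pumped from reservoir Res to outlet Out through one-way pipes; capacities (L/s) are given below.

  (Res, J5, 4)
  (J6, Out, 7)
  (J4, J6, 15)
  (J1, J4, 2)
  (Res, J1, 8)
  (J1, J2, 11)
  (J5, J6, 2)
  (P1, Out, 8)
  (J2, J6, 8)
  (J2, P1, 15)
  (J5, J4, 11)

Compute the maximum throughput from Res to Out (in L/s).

12

Augment Res→J5→J6→Out: bottleneck 2, flow now 2.
Augment Res→J5→J4→J6→Out: bottleneck 2, flow now 4.
Augment Res→J1→J4→J6→Out: bottleneck 2, flow now 6.
Augment Res→J1→J2→P1→Out: bottleneck 6, flow now 12.
No augmenting path remains; maximum flow = 12.
In the residual graph, reachable from Res: {Res}.
Min-cut edges: Res→J5 (4), Res→J1 (8); capacity 4 + 8 = 12.
This cut is saturated, so no flow can exceed 12.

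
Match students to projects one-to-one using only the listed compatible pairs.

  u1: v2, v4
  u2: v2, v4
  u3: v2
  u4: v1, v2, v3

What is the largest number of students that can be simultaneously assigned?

Unit-capacity flow: source→left, listed edges, right→sink; max matching = max flow.
Augmenting path u1→v2 (+1); matched 1.
Augmenting path u2→v4 (+1); matched 2.
Augmenting path u4→v1 (+1); matched 3.
No augmenting path remains; maximum matching = 3.
König certificate: {u4, v2, v4} is a vertex cover of size 3 (every listed pair touches it), so no matching can be larger.

3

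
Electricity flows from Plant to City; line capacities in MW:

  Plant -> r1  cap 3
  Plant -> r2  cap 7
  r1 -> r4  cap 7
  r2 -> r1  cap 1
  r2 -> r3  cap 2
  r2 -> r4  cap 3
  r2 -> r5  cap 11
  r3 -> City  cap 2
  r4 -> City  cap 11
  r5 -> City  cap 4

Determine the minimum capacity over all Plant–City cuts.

10

Augment Plant→r1→r4→City: bottleneck 3, flow now 3.
Augment Plant→r2→r3→City: bottleneck 2, flow now 5.
Augment Plant→r2→r4→City: bottleneck 3, flow now 8.
Augment Plant→r2→r5→City: bottleneck 2, flow now 10.
No augmenting path remains; maximum flow = 10.
By max-flow min-cut, the minimum cut capacity equals the max flow.
In the residual graph, reachable from Plant: {Plant}.
Min-cut edges: Plant→r1 (3), Plant→r2 (7); capacity 3 + 7 = 10.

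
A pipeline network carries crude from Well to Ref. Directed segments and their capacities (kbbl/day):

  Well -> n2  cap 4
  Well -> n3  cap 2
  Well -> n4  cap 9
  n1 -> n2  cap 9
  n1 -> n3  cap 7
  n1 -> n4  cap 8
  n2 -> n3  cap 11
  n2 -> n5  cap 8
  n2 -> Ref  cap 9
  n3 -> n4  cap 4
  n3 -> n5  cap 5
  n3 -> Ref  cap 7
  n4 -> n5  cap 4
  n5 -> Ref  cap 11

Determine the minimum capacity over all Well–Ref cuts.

Augment Well→n2→Ref: bottleneck 4, flow now 4.
Augment Well→n3→Ref: bottleneck 2, flow now 6.
Augment Well→n4→n5→Ref: bottleneck 4, flow now 10.
No augmenting path remains; maximum flow = 10.
By max-flow min-cut, the minimum cut capacity equals the max flow.
In the residual graph, reachable from Well: {Well, n4}.
Min-cut edges: Well→n2 (4), Well→n3 (2), n4→n5 (4); capacity 4 + 2 + 4 = 10.

10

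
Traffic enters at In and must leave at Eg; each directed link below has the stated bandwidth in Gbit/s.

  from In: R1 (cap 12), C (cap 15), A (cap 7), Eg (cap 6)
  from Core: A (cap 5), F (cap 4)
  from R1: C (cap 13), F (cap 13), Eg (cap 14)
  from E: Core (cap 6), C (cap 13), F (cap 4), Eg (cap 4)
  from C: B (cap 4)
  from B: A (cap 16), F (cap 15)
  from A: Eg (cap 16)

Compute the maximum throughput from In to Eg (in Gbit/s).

Augment In→Eg: bottleneck 6, flow now 6.
Augment In→R1→Eg: bottleneck 12, flow now 18.
Augment In→A→Eg: bottleneck 7, flow now 25.
Augment In→C→B→A→Eg: bottleneck 4, flow now 29.
No augmenting path remains; maximum flow = 29.
In the residual graph, reachable from In: {In, C}.
Min-cut edges: In→R1 (12), In→A (7), In→Eg (6), C→B (4); capacity 12 + 7 + 6 + 4 = 29.
This cut is saturated, so no flow can exceed 29.

29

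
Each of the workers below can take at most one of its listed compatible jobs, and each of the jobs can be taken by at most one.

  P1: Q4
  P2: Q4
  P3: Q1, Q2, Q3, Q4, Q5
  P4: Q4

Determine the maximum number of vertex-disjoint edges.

2

Unit-capacity flow: source→left, listed edges, right→sink; max matching = max flow.
Augmenting path P1→Q4 (+1); matched 1.
Augmenting path P3→Q1 (+1); matched 2.
No augmenting path remains; maximum matching = 2.
König certificate: {P3, Q4} is a vertex cover of size 2 (every listed pair touches it), so no matching can be larger.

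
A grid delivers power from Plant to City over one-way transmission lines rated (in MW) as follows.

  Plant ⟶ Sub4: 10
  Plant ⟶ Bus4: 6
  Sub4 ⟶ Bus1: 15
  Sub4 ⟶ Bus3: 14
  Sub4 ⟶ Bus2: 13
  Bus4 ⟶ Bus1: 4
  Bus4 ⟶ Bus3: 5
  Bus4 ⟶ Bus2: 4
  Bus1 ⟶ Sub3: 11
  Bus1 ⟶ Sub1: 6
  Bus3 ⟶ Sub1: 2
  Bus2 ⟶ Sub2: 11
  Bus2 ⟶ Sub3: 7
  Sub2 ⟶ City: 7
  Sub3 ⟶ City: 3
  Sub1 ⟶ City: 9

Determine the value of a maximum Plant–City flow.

Augment Plant→Sub4→Bus1→Sub3→City: bottleneck 3, flow now 3.
Augment Plant→Sub4→Bus1→Sub1→City: bottleneck 6, flow now 9.
Augment Plant→Sub4→Bus3→Sub1→City: bottleneck 1, flow now 10.
Augment Plant→Bus4→Bus3→Sub1→City: bottleneck 1, flow now 11.
Augment Plant→Bus4→Bus2→Sub2→City: bottleneck 4, flow now 15.
Augment Plant→Bus4→Bus1→Sub4→Bus2→Sub2→City: bottleneck 1, flow now 16. (uses reverse residual edge)
No augmenting path remains; maximum flow = 16.
In the residual graph, reachable from Plant: {Plant}.
Min-cut edges: Plant→Sub4 (10), Plant→Bus4 (6); capacity 10 + 6 = 16.
This cut is saturated, so no flow can exceed 16.

16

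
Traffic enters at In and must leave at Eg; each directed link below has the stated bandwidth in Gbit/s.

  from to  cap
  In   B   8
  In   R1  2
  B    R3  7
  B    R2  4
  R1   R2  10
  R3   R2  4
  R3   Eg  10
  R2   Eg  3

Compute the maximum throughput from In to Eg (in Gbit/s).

10

Augment In→B→R3→Eg: bottleneck 7, flow now 7.
Augment In→B→R2→Eg: bottleneck 1, flow now 8.
Augment In→R1→R2→Eg: bottleneck 2, flow now 10.
No augmenting path remains; maximum flow = 10.
In the residual graph, reachable from In: {In}.
Min-cut edges: In→B (8), In→R1 (2); capacity 8 + 2 = 10.
This cut is saturated, so no flow can exceed 10.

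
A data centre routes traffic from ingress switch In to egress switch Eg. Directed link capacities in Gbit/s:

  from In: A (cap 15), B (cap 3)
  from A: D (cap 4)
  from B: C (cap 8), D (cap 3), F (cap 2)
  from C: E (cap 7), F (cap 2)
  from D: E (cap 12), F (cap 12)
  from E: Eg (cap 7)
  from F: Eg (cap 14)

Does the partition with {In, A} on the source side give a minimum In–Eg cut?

Given cut capacity: 3 + 4 = 7.
Augment In→B→F→Eg: bottleneck 2, flow now 2.
Augment In→A→D→E→Eg: bottleneck 4, flow now 6.
Augment In→B→C→E→Eg: bottleneck 1, flow now 7.
No augmenting path remains; maximum flow = 7.
Cut capacity 7 equals the max flow, so it is a minimum cut.

Yes — it is a minimum cut (capacity 7).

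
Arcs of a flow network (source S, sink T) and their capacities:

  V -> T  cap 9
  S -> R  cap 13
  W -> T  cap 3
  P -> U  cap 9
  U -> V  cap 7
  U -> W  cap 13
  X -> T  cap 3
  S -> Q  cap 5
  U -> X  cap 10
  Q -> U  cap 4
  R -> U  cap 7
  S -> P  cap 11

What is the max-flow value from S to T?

Augment S→P→U→V→T: bottleneck 7, flow now 7.
Augment S→P→U→W→T: bottleneck 2, flow now 9.
Augment S→Q→U→W→T: bottleneck 1, flow now 10.
Augment S→Q→U→X→T: bottleneck 3, flow now 13.
No augmenting path remains; maximum flow = 13.
In the residual graph, reachable from S: {S, P, Q, R, U, W, X}.
Min-cut edges: U→V (7), W→T (3), X→T (3); capacity 7 + 3 + 3 = 13.
This cut is saturated, so no flow can exceed 13.

13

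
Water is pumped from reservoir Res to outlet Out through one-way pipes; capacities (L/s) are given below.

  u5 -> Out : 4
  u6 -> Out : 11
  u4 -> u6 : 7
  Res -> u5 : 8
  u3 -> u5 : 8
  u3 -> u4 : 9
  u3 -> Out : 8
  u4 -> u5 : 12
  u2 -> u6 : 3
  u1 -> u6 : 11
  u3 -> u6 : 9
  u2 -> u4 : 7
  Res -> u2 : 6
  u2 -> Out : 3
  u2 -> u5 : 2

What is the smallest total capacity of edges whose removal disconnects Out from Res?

10

Augment Res→u2→Out: bottleneck 3, flow now 3.
Augment Res→u5→Out: bottleneck 4, flow now 7.
Augment Res→u2→u6→Out: bottleneck 3, flow now 10.
No augmenting path remains; maximum flow = 10.
By max-flow min-cut, the minimum cut capacity equals the max flow.
In the residual graph, reachable from Res: {Res, u5}.
Min-cut edges: Res→u2 (6), u5→Out (4); capacity 6 + 4 = 10.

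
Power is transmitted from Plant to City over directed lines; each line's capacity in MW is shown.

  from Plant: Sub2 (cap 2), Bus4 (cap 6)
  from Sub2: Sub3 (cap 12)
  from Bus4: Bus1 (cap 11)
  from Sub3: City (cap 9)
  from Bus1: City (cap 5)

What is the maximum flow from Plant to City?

7

Augment Plant→Sub2→Sub3→City: bottleneck 2, flow now 2.
Augment Plant→Bus4→Bus1→City: bottleneck 5, flow now 7.
No augmenting path remains; maximum flow = 7.
In the residual graph, reachable from Plant: {Plant, Bus4, Bus1}.
Min-cut edges: Plant→Sub2 (2), Bus1→City (5); capacity 2 + 5 = 7.
This cut is saturated, so no flow can exceed 7.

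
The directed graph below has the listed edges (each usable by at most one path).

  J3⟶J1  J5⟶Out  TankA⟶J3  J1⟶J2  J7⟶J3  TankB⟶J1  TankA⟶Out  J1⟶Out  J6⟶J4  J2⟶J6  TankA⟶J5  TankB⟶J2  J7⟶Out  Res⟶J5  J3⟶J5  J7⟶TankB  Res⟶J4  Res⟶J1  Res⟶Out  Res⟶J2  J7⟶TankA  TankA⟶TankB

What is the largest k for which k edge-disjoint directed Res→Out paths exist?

3

Assign every edge capacity 1; by Menger, the answer equals the max flow.
Path Res→Out (+1); total 1.
Path Res→J1→Out (+1); total 2.
Path Res→J5→Out (+1); total 3.
No residual Res→Out path; max flow = 3.
Certifying cut of size 3: {Res→J1, Res→J5, Res→Out}.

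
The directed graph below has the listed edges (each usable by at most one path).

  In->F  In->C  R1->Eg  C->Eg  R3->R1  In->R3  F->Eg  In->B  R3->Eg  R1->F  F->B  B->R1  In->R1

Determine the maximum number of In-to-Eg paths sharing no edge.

4

Assign every edge capacity 1; by Menger, the answer equals the max flow.
Path In→C→Eg (+1); total 1.
Path In→R3→Eg (+1); total 2.
Path In→R1→Eg (+1); total 3.
Path In→F→Eg (+1); total 4.
No residual In→Eg path; max flow = 4.
Certifying cut of size 4: {F→Eg, In→C, In→R3, R1→Eg}.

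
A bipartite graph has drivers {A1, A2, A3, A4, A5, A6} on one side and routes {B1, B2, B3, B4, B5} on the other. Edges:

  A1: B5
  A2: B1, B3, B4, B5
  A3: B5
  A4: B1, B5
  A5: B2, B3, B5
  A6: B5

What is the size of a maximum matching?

4

Unit-capacity flow: source→left, listed edges, right→sink; max matching = max flow.
Augmenting path A1→B5 (+1); matched 1.
Augmenting path A2→B1 (+1); matched 2.
Augmenting path A5→B2 (+1); matched 3.
Augmenting path A4→B1→A2→B3 (+1); matched 4.
No augmenting path remains; maximum matching = 4.
König certificate: {A2, A4, A5, B5} is a vertex cover of size 4 (every listed pair touches it), so no matching can be larger.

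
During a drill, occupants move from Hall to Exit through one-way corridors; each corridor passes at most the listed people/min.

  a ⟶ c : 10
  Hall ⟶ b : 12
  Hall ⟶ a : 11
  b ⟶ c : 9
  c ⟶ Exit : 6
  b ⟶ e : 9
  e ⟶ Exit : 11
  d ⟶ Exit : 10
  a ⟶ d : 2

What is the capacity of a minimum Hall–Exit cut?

17

Augment Hall→a→c→Exit: bottleneck 6, flow now 6.
Augment Hall→a→d→Exit: bottleneck 2, flow now 8.
Augment Hall→b→e→Exit: bottleneck 9, flow now 17.
No augmenting path remains; maximum flow = 17.
By max-flow min-cut, the minimum cut capacity equals the max flow.
In the residual graph, reachable from Hall: {Hall, a, b, c}.
Min-cut edges: a→d (2), b→e (9), c→Exit (6); capacity 2 + 9 + 6 = 17.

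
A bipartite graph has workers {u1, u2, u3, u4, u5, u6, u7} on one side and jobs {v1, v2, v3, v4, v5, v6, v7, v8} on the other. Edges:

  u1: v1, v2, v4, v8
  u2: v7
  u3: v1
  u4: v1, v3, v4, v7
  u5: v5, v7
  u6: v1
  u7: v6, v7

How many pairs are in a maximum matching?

Unit-capacity flow: source→left, listed edges, right→sink; max matching = max flow.
Augmenting path u1→v1 (+1); matched 1.
Augmenting path u2→v7 (+1); matched 2.
Augmenting path u4→v3 (+1); matched 3.
Augmenting path u5→v5 (+1); matched 4.
Augmenting path u7→v6 (+1); matched 5.
Augmenting path u3→v1→u1→v2 (+1); matched 6.
No augmenting path remains; maximum matching = 6.
König certificate: {u1, u2, u4, u5, u7, v1} is a vertex cover of size 6 (every listed pair touches it), so no matching can be larger.

6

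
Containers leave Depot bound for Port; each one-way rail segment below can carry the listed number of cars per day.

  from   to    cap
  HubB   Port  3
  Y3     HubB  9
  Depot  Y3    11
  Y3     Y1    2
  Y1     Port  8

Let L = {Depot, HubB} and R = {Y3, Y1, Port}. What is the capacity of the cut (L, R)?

Edges leaving {Depot, HubB}: Depot→Y3 (11), HubB→Port (3).
Cut capacity = 11 + 3 = 14.

14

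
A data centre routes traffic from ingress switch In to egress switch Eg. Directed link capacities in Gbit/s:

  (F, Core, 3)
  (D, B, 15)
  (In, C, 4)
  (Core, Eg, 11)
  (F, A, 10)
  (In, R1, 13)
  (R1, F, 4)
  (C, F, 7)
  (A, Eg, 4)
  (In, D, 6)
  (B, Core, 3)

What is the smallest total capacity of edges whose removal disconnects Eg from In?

Augment In→R1→F→Core→Eg: bottleneck 3, flow now 3.
Augment In→R1→F→A→Eg: bottleneck 1, flow now 4.
Augment In→D→B→Core→Eg: bottleneck 3, flow now 7.
Augment In→C→F→A→Eg: bottleneck 3, flow now 10.
No augmenting path remains; maximum flow = 10.
By max-flow min-cut, the minimum cut capacity equals the max flow.
In the residual graph, reachable from In: {In, R1, D, C, F, B, A}.
Min-cut edges: F→Core (3), B→Core (3), A→Eg (4); capacity 3 + 3 + 4 = 10.

10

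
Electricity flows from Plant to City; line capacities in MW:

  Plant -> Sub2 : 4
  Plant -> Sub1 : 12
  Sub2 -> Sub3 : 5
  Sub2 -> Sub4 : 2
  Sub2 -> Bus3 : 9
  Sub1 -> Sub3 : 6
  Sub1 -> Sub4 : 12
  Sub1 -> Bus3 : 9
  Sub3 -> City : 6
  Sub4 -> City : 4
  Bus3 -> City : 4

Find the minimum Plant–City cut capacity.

Augment Plant→Sub2→Sub3→City: bottleneck 4, flow now 4.
Augment Plant→Sub1→Sub3→City: bottleneck 2, flow now 6.
Augment Plant→Sub1→Sub4→City: bottleneck 4, flow now 10.
Augment Plant→Sub1→Bus3→City: bottleneck 4, flow now 14.
No augmenting path remains; maximum flow = 14.
By max-flow min-cut, the minimum cut capacity equals the max flow.
In the residual graph, reachable from Plant: {Plant, Sub2, Sub1, Sub3, Sub4, Bus3}.
Min-cut edges: Sub3→City (6), Sub4→City (4), Bus3→City (4); capacity 6 + 4 + 4 = 14.

14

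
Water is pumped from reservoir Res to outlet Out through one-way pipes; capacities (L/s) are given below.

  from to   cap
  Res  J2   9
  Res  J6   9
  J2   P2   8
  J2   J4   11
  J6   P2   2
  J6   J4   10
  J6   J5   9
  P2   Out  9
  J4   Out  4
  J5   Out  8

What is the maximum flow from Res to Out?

Augment Res→J2→P2→Out: bottleneck 8, flow now 8.
Augment Res→J2→J4→Out: bottleneck 1, flow now 9.
Augment Res→J6→P2→Out: bottleneck 1, flow now 10.
Augment Res→J6→J4→Out: bottleneck 3, flow now 13.
Augment Res→J6→J5→Out: bottleneck 5, flow now 18.
No augmenting path remains; maximum flow = 18.
In the residual graph, reachable from Res: {Res}.
Min-cut edges: Res→J2 (9), Res→J6 (9); capacity 9 + 9 = 18.
This cut is saturated, so no flow can exceed 18.

18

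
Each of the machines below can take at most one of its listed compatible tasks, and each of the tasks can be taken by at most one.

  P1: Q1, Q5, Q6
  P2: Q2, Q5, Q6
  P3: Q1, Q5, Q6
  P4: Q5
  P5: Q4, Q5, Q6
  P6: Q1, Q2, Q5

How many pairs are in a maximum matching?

5

Unit-capacity flow: source→left, listed edges, right→sink; max matching = max flow.
Augmenting path P1→Q1 (+1); matched 1.
Augmenting path P2→Q2 (+1); matched 2.
Augmenting path P3→Q5 (+1); matched 3.
Augmenting path P5→Q4 (+1); matched 4.
Augmenting path P4→Q5→P3→Q6 (+1); matched 5.
No augmenting path remains; maximum matching = 5.
König certificate: {P5, Q1, Q2, Q5, Q6} is a vertex cover of size 5 (every listed pair touches it), so no matching can be larger.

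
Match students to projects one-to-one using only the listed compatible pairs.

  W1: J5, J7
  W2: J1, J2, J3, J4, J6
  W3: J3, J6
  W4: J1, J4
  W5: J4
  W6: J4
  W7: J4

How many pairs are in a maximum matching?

Unit-capacity flow: source→left, listed edges, right→sink; max matching = max flow.
Augmenting path W1→J5 (+1); matched 1.
Augmenting path W2→J1 (+1); matched 2.
Augmenting path W3→J3 (+1); matched 3.
Augmenting path W4→J4 (+1); matched 4.
Augmenting path W5→J4→W4→J1→W2→J2 (+1); matched 5.
No augmenting path remains; maximum matching = 5.
König certificate: {W1, W2, W3, W4, J4} is a vertex cover of size 5 (every listed pair touches it), so no matching can be larger.

5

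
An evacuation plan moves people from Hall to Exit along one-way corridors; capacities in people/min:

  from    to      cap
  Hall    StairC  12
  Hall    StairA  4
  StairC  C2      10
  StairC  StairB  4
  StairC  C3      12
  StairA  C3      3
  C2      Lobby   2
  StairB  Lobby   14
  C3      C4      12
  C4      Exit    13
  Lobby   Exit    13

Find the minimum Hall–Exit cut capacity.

Augment Hall→StairC→C2→Lobby→Exit: bottleneck 2, flow now 2.
Augment Hall→StairC→StairB→Lobby→Exit: bottleneck 4, flow now 6.
Augment Hall→StairC→C3→C4→Exit: bottleneck 6, flow now 12.
Augment Hall→StairA→C3→C4→Exit: bottleneck 3, flow now 15.
No augmenting path remains; maximum flow = 15.
By max-flow min-cut, the minimum cut capacity equals the max flow.
In the residual graph, reachable from Hall: {Hall, StairA}.
Min-cut edges: Hall→StairC (12), StairA→C3 (3); capacity 12 + 3 = 15.

15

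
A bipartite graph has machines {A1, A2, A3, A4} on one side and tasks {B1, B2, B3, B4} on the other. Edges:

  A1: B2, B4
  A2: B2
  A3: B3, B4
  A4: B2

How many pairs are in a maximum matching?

Unit-capacity flow: source→left, listed edges, right→sink; max matching = max flow.
Augmenting path A1→B2 (+1); matched 1.
Augmenting path A3→B3 (+1); matched 2.
Augmenting path A2→B2→A1→B4 (+1); matched 3.
No augmenting path remains; maximum matching = 3.
König certificate: {A1, A3, B2} is a vertex cover of size 3 (every listed pair touches it), so no matching can be larger.

3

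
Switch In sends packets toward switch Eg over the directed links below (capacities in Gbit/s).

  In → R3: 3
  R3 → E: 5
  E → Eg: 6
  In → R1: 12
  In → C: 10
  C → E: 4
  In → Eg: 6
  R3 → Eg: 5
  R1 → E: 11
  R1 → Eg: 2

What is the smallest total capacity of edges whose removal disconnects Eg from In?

17

Augment In→Eg: bottleneck 6, flow now 6.
Augment In→R3→Eg: bottleneck 3, flow now 9.
Augment In→R1→Eg: bottleneck 2, flow now 11.
Augment In→R1→E→Eg: bottleneck 6, flow now 17.
No augmenting path remains; maximum flow = 17.
By max-flow min-cut, the minimum cut capacity equals the max flow.
In the residual graph, reachable from In: {In, R1, C, E}.
Min-cut edges: In→R3 (3), In→Eg (6), R1→Eg (2), E→Eg (6); capacity 3 + 6 + 2 + 6 = 17.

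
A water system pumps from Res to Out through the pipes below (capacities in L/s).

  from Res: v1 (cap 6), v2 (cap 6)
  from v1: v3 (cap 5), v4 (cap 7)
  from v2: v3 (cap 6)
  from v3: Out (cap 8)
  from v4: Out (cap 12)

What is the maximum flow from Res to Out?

12

Augment Res→v1→v3→Out: bottleneck 5, flow now 5.
Augment Res→v1→v4→Out: bottleneck 1, flow now 6.
Augment Res→v2→v3→Out: bottleneck 3, flow now 9.
Augment Res→v2→v3→v1→v4→Out: bottleneck 3, flow now 12. (uses reverse residual edge)
No augmenting path remains; maximum flow = 12.
In the residual graph, reachable from Res: {Res}.
Min-cut edges: Res→v1 (6), Res→v2 (6); capacity 6 + 6 = 12.
This cut is saturated, so no flow can exceed 12.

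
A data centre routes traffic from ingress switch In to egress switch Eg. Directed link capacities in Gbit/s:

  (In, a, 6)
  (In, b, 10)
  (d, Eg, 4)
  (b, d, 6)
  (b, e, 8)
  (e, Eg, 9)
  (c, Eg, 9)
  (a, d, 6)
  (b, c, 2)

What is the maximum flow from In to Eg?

14

Augment In→a→d→Eg: bottleneck 4, flow now 4.
Augment In→b→c→Eg: bottleneck 2, flow now 6.
Augment In→b→e→Eg: bottleneck 8, flow now 14.
No augmenting path remains; maximum flow = 14.
In the residual graph, reachable from In: {In, a, d}.
Min-cut edges: In→b (10), d→Eg (4); capacity 10 + 4 = 14.
This cut is saturated, so no flow can exceed 14.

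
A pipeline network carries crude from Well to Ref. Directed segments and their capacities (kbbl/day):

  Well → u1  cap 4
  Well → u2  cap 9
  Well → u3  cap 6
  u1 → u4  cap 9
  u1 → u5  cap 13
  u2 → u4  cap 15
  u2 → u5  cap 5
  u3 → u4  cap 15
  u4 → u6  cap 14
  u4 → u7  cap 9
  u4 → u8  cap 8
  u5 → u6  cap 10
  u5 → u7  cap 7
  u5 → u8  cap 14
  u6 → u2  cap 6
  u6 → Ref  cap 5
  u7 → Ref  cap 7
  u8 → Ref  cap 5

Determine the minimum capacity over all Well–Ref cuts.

Augment Well→u1→u4→u6→Ref: bottleneck 4, flow now 4.
Augment Well→u2→u4→u6→Ref: bottleneck 1, flow now 5.
Augment Well→u2→u4→u7→Ref: bottleneck 7, flow now 12.
Augment Well→u2→u4→u8→Ref: bottleneck 1, flow now 13.
Augment Well→u3→u4→u8→Ref: bottleneck 4, flow now 17.
No augmenting path remains; maximum flow = 17.
By max-flow min-cut, the minimum cut capacity equals the max flow.
In the residual graph, reachable from Well: {Well, u1, u2, u3, u4, u5, u6, u7, u8}.
Min-cut edges: u6→Ref (5), u7→Ref (7), u8→Ref (5); capacity 5 + 7 + 5 = 17.

17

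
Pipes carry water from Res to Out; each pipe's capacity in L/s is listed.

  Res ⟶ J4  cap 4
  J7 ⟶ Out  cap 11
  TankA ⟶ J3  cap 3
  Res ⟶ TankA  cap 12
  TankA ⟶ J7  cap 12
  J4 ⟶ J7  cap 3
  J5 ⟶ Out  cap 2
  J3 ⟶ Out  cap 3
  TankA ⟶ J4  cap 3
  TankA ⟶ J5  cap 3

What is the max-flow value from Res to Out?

Augment Res→TankA→J7→Out: bottleneck 11, flow now 11.
Augment Res→TankA→J3→Out: bottleneck 1, flow now 12.
Augment Res→J4→J7→TankA→J3→Out: bottleneck 2, flow now 14. (uses reverse residual edge)
Augment Res→J4→J7→TankA→J5→Out: bottleneck 1, flow now 15. (uses reverse residual edge)
No augmenting path remains; maximum flow = 15.
In the residual graph, reachable from Res: {Res, J4}.
Min-cut edges: Res→TankA (12), J4→J7 (3); capacity 12 + 3 = 15.
This cut is saturated, so no flow can exceed 15.

15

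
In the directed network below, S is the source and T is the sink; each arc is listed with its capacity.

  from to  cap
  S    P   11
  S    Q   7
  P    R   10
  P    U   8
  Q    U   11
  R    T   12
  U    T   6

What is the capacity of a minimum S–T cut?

16

Augment S→P→R→T: bottleneck 10, flow now 10.
Augment S→P→U→T: bottleneck 1, flow now 11.
Augment S→Q→U→T: bottleneck 5, flow now 16.
No augmenting path remains; maximum flow = 16.
By max-flow min-cut, the minimum cut capacity equals the max flow.
In the residual graph, reachable from S: {S, P, Q, U}.
Min-cut edges: P→R (10), U→T (6); capacity 10 + 6 = 16.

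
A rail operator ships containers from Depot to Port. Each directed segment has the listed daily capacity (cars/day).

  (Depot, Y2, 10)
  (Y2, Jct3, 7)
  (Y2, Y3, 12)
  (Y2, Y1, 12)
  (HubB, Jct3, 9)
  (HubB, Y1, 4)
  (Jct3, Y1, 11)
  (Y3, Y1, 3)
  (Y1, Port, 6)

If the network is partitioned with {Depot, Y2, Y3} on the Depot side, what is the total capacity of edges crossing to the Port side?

22

Edges leaving {Depot, Y2, Y3}: Y2→Jct3 (7), Y2→Y1 (12), Y3→Y1 (3).
Cut capacity = 7 + 12 + 3 = 22.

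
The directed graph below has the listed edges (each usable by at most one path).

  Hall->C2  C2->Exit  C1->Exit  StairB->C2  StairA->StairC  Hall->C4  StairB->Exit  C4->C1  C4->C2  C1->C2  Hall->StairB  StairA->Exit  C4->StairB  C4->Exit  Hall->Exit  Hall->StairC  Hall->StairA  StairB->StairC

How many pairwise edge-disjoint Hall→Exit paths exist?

5

Assign every edge capacity 1; by Menger, the answer equals the max flow.
Path Hall→Exit (+1); total 1.
Path Hall→C4→Exit (+1); total 2.
Path Hall→StairA→Exit (+1); total 3.
Path Hall→StairB→Exit (+1); total 4.
Path Hall→C2→Exit (+1); total 5.
No residual Hall→Exit path; max flow = 5.
Certifying cut of size 5: {Hall→C2, Hall→C4, Hall→Exit, Hall→StairA, Hall→StairB}.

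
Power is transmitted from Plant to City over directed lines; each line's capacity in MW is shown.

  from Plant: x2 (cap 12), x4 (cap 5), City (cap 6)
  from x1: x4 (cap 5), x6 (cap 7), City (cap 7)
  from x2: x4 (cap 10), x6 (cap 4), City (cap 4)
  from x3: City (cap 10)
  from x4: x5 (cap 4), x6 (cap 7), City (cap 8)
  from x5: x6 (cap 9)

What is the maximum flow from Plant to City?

Augment Plant→City: bottleneck 6, flow now 6.
Augment Plant→x2→City: bottleneck 4, flow now 10.
Augment Plant→x4→City: bottleneck 5, flow now 15.
Augment Plant→x2→x4→City: bottleneck 3, flow now 18.
No augmenting path remains; maximum flow = 18.
In the residual graph, reachable from Plant: {Plant, x2, x4, x5, x6}.
Min-cut edges: Plant→City (6), x2→City (4), x4→City (8); capacity 6 + 4 + 8 = 18.
This cut is saturated, so no flow can exceed 18.

18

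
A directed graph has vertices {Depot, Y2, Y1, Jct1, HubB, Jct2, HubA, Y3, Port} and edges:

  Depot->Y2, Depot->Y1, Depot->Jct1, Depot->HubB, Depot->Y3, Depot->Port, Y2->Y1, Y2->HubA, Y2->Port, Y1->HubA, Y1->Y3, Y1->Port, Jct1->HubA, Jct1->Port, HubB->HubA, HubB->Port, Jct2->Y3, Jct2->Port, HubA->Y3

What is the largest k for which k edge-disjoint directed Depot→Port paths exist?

Assign every edge capacity 1; by Menger, the answer equals the max flow.
Path Depot→Port (+1); total 1.
Path Depot→Y2→Port (+1); total 2.
Path Depot→Y1→Port (+1); total 3.
Path Depot→Jct1→Port (+1); total 4.
Path Depot→HubB→Port (+1); total 5.
No residual Depot→Port path; max flow = 5.
Certifying cut of size 5: {Depot→HubB, Depot→Jct1, Depot→Port, Depot→Y1, Depot→Y2}.

5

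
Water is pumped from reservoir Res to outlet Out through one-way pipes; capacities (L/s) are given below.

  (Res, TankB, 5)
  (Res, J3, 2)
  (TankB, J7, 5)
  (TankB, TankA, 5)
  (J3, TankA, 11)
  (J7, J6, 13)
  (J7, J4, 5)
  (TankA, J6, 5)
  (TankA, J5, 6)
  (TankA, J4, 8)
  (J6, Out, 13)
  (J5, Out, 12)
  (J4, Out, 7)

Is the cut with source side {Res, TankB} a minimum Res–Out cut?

No — its capacity is 12, but the minimum cut has capacity 7.

Given cut capacity: 2 + 5 + 5 = 12.
Augment Res→TankB→J7→J6→Out: bottleneck 5, flow now 5.
Augment Res→J3→TankA→J6→Out: bottleneck 2, flow now 7.
No augmenting path remains; maximum flow = 7.
In the residual graph, reachable from Res: {Res}.
Min-cut edges: Res→TankB (5), Res→J3 (2); capacity 5 + 2 = 7.
Cut capacity 12 exceeds the max flow 7, so it is not minimum.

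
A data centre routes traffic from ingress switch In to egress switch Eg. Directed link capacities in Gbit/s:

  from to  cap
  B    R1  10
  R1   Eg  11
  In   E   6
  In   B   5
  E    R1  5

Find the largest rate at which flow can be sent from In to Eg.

10

Augment In→E→R1→Eg: bottleneck 5, flow now 5.
Augment In→B→R1→Eg: bottleneck 5, flow now 10.
No augmenting path remains; maximum flow = 10.
In the residual graph, reachable from In: {In, E}.
Min-cut edges: In→B (5), E→R1 (5); capacity 5 + 5 = 10.
This cut is saturated, so no flow can exceed 10.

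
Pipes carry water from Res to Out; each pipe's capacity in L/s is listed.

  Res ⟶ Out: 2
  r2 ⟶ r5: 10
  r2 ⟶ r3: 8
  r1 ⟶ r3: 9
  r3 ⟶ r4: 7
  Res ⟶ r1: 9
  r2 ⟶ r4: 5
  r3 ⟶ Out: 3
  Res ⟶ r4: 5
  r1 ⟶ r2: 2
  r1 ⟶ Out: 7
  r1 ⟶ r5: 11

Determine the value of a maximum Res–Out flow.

Augment Res→Out: bottleneck 2, flow now 2.
Augment Res→r1→Out: bottleneck 7, flow now 9.
Augment Res→r1→r3→Out: bottleneck 2, flow now 11.
No augmenting path remains; maximum flow = 11.
In the residual graph, reachable from Res: {Res, r4}.
Min-cut edges: Res→r1 (9), Res→Out (2); capacity 9 + 2 = 11.
This cut is saturated, so no flow can exceed 11.

11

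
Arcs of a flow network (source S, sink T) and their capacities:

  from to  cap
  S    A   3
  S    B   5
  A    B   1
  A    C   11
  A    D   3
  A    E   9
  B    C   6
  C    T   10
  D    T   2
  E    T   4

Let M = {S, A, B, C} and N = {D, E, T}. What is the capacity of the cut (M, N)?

22

Edges leaving {S, A, B, C}: A→D (3), A→E (9), C→T (10).
Cut capacity = 3 + 9 + 10 = 22.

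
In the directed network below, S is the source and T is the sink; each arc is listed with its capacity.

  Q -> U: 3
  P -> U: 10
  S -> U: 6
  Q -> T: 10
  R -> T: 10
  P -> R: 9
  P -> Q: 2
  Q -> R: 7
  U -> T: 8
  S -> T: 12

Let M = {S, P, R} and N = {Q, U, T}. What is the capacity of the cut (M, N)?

40

Edges leaving {S, P, R}: S→U (6), S→T (12), P→Q (2), P→U (10), R→T (10).
Cut capacity = 6 + 12 + 2 + 10 + 10 = 40.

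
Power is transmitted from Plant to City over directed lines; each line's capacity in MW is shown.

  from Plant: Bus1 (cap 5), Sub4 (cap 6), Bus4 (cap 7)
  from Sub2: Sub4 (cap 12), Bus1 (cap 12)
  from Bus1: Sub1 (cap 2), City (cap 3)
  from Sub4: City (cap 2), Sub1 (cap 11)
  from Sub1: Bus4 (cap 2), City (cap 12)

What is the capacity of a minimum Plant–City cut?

Augment Plant→Bus1→City: bottleneck 3, flow now 3.
Augment Plant→Sub4→City: bottleneck 2, flow now 5.
Augment Plant→Bus1→Sub1→City: bottleneck 2, flow now 7.
Augment Plant→Sub4→Sub1→City: bottleneck 4, flow now 11.
No augmenting path remains; maximum flow = 11.
By max-flow min-cut, the minimum cut capacity equals the max flow.
In the residual graph, reachable from Plant: {Plant, Bus4}.
Min-cut edges: Plant→Bus1 (5), Plant→Sub4 (6); capacity 5 + 6 = 11.

11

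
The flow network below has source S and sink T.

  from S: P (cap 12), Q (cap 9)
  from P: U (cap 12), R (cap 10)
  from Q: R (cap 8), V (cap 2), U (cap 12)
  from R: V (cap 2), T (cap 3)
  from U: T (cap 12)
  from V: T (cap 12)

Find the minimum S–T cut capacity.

19

Augment S→P→R→T: bottleneck 3, flow now 3.
Augment S→P→U→T: bottleneck 9, flow now 12.
Augment S→Q→U→T: bottleneck 3, flow now 15.
Augment S→Q→V→T: bottleneck 2, flow now 17.
Augment S→Q→R→V→T: bottleneck 2, flow now 19.
No augmenting path remains; maximum flow = 19.
By max-flow min-cut, the minimum cut capacity equals the max flow.
In the residual graph, reachable from S: {S, P, Q, R, U}.
Min-cut edges: Q→V (2), R→V (2), R→T (3), U→T (12); capacity 2 + 2 + 3 + 12 = 19.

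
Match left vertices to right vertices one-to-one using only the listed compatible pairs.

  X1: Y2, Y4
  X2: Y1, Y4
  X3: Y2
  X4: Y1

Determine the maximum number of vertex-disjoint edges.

Unit-capacity flow: source→left, listed edges, right→sink; max matching = max flow.
Augmenting path X1→Y2 (+1); matched 1.
Augmenting path X2→Y1 (+1); matched 2.
Augmenting path X3→Y2→X1→Y4 (+1); matched 3.
No augmenting path remains; maximum matching = 3.
König certificate: {Y1, Y2, Y4} is a vertex cover of size 3 (every listed pair touches it), so no matching can be larger.

3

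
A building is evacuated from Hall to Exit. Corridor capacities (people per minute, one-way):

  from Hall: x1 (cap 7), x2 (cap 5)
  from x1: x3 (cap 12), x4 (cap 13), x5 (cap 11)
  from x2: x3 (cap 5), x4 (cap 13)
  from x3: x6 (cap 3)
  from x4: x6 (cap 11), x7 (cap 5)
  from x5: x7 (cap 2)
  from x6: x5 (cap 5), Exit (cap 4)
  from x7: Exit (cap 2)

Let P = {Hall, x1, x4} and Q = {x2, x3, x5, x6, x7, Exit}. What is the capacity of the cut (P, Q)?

Edges leaving {Hall, x1, x4}: Hall→x2 (5), x1→x3 (12), x1→x5 (11), x4→x6 (11), x4→x7 (5).
Cut capacity = 5 + 12 + 11 + 11 + 5 = 44.

44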